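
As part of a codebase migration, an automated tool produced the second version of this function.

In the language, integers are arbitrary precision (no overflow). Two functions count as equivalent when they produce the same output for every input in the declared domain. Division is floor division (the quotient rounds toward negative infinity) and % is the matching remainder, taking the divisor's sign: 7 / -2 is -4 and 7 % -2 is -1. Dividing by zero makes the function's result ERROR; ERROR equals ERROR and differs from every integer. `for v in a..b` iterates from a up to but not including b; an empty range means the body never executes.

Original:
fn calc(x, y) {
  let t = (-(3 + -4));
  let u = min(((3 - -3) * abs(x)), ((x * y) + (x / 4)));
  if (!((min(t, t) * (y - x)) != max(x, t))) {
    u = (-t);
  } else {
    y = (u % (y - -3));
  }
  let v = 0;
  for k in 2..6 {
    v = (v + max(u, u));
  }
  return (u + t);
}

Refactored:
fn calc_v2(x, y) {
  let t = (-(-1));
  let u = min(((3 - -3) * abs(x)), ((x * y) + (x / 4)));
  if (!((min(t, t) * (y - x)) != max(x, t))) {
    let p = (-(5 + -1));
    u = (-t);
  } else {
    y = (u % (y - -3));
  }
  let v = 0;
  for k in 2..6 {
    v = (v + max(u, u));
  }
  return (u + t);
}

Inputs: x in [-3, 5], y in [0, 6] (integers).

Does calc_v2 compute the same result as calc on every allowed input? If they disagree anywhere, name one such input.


Comparing the listings, the differences include: statement counts differ, constant usage differs, local variable names differ.
As a probe, take x=2, y=0: calc runs t = 1; u = 0; (!((min(t, t) * (y - x)) != max(x, t))) -> false; y = 0; v = 0; [k=2]; v = 0; [k=3]; v = 0; [k=4]; v = 0; [k=5]; v = 0; return 1; calc_v2 runs t = 1; u = 0; (!((min(t, t) * (y - x)) != max(x, t))) -> false; y = 0; v = 0; [k=2]; v = 0; [k=3]; v = 0; [k=4]; v = 0; [k=5]; v = 0; return 1; both end at 1.
Every one of the 63 inputs gives matching results.
verdict: equivalent


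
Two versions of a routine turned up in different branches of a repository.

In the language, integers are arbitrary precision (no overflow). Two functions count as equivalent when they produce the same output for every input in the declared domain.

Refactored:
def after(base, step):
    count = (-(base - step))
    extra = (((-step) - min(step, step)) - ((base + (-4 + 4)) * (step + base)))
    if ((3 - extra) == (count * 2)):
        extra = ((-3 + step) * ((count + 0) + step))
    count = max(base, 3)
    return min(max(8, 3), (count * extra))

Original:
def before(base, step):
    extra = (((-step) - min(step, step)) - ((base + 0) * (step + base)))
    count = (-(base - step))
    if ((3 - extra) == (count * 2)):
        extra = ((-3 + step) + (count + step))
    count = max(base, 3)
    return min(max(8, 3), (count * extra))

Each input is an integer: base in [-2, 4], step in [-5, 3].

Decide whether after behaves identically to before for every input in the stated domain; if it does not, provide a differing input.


Consider the input base=-1, step=2.
before: extra becomes -3; next count becomes 3; next ((3 - extra) == (count * 2)) evaluates to true; next extra becomes 4; next count becomes 3; next final value 8
after: count becomes 3; next extra becomes -3; next ((3 - extra) == (count * 2)) evaluates to true; next extra becomes -5; next count becomes 3; next final value -15
8 vs -15 — the two versions disagree here.
verdict: not equivalent; witness: base=-1, step=2


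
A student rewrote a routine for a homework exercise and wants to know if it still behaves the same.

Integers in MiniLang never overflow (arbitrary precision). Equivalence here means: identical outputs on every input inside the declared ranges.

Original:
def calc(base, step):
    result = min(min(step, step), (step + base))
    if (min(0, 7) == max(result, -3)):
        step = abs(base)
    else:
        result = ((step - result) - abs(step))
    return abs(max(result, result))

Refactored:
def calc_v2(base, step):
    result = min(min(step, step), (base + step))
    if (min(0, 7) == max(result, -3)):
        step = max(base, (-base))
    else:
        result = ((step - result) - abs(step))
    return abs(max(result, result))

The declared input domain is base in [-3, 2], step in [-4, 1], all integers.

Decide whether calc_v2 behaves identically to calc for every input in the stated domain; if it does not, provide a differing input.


Side by side, the visible changes include: min/max/abs usage differs.
One worked example (base=1, step=-2) — calc: result = -2; (min(0, 7) == max(result, -3)) -> false; result = -2; return 2; calc_v2: result = -2; (min(0, 7) == max(result, -3)) -> false; result = -2; return 2; agreement on 2.
Every one of the 36 inputs gives matching results.
verdict: equivalent


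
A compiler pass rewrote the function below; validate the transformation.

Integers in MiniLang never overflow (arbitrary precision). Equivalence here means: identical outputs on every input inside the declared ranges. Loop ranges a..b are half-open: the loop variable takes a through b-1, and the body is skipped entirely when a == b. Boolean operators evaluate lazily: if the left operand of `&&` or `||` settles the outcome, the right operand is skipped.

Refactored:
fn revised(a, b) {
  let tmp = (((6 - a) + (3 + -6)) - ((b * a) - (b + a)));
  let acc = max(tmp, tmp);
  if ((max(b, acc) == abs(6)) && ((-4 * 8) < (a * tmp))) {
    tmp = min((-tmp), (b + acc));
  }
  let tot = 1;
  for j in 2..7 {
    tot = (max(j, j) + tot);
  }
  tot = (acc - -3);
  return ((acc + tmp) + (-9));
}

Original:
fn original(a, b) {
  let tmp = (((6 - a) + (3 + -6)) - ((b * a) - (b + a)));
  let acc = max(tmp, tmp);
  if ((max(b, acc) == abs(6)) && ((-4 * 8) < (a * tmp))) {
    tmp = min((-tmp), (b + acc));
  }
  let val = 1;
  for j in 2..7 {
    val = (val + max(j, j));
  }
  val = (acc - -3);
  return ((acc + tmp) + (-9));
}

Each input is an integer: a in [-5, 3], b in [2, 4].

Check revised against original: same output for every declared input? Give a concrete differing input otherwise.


Reading the diff, among the changes: local variable names differ.
Spot check at a=-4, b=2 — original: tmp = 13; acc = 13; ((max(b, acc) == abs(6)) && ((-4 * 8) < (a * tmp))) -> false; val = 1; [j=2]; val = 3; [j=3]; val = 6; [j=4]; val = 10; [j=5]; val = 15; [j=6]; val = 21; val = 16; return 17. revised: tmp = 13; acc = 13; ((max(b, acc) == abs(6)) && ((-4 * 8) < (a * tmp))) -> false; tot = 1; [j=2]; tot = 3; [j=3]; tot = 6; [j=4]; tot = 10; [j=5]; tot = 15; [j=6]; tot = 21; tot = 16; return 17. Both give 17.
Across all 27 domain points the two functions coincide.
verdict: equivalent


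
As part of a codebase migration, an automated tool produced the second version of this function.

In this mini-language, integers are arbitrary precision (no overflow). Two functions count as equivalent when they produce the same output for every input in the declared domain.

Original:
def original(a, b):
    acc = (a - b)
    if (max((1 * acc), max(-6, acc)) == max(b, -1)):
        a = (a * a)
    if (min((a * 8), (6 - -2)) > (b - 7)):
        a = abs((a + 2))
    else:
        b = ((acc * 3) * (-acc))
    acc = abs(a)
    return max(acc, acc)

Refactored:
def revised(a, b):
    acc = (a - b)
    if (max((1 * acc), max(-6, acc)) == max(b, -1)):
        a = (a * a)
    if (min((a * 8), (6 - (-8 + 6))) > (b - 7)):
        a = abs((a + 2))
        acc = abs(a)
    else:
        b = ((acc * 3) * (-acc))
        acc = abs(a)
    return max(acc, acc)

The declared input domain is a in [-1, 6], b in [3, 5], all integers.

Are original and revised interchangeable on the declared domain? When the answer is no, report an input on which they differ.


This is a faithful refactor — statement counts differ; also arithmetic usage differs; also min/max/abs usage differs; also constant usage differs, but the computed results match everywhere.
As a probe, take a=3, b=5: original runs acc := -2 | (max((1 * acc), max(-6, acc)) == max(b, -1)): false | (min((a * 8), (6 - -2)) > (b - 7)): true | a := 5 | acc := 5 | result 5; revised runs acc := -2 | (max((1 * acc), max(-6, acc)) == max(b, -1)): false | (min((a * 8), (6 - (-8 + 6))) > (b - 7)): true | a := 5 | acc := 5 | result 5; both end at 5.
Sweeping the whole domain (24 inputs) finds no disagreement.
verdict: equivalent


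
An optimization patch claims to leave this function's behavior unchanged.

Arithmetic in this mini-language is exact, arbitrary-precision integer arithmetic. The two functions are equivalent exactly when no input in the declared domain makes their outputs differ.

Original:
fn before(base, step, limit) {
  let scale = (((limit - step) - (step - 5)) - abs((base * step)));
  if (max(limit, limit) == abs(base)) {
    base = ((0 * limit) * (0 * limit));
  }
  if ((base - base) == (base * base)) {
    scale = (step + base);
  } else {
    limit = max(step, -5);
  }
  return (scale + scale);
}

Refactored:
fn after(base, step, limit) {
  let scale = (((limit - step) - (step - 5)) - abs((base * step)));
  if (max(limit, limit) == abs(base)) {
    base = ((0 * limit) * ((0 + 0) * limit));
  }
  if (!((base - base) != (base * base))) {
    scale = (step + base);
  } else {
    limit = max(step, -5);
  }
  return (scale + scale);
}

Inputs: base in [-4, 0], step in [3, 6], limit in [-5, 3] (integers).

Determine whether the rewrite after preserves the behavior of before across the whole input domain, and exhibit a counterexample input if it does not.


Behavior is preserved: although boolean connective usage differs; also arithmetic usage differs; also comparison usage differs; also constant usage differs, the outputs never diverge.
As a probe, take base=-2, step=3, limit=-2: before runs scale=-9, then (max(limit, limit) == abs(base)) is false, then ((base - base) == (base * base)) is false, then limit=3, then returns -18; after runs scale=-9, then (max(limit, limit) == abs(base)) is false, then (!((base - base) != (base * base))) is false, then limit=3, then returns -18; both end at -18.
Checked all 180 inputs in the declared domain: the outputs agree on every one.
verdict: equivalent


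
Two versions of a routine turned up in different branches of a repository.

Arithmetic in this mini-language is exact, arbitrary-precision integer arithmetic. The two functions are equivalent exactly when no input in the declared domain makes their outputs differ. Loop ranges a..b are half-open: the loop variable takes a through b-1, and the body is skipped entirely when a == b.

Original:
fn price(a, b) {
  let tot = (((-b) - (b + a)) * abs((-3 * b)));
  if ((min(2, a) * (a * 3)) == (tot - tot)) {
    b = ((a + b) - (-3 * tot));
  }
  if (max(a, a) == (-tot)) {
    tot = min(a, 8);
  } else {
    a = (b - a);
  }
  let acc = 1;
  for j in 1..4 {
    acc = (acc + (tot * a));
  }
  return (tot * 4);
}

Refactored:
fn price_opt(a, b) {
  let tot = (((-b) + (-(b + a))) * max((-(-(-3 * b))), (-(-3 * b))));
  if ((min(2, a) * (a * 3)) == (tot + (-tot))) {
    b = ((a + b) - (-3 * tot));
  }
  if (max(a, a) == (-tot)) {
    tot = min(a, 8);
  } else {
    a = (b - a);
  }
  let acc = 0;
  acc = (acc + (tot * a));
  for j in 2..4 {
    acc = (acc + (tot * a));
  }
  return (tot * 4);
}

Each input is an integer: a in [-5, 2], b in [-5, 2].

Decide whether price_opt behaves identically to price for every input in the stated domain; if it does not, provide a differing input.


Equivalent. The suspicious edit (`1` became `0`) never changes the result for any input inside the declared domain.
Every one of the 64 inputs gives matching results.
Spot check at a=-5, b=1 — price: tot=9, then ((min(2, a) * (a * 3)) == (tot - tot)) is false, then (max(a, a) == (-tot)) is false, then a=6, then acc=1, then (j=1), then acc=55, then (j=2), then acc=109, then (j=3), then acc=163, then returns 36. price_opt: tot=9, then ((min(2, a) * (a * 3)) == (tot + (-tot))) is false, then (max(a, a) == (-tot)) is false, then a=6, then acc=0, then acc=54, then (j=2), then acc=108, then (j=3), then acc=162, then returns 36. Both give 36.
verdict: equivalent


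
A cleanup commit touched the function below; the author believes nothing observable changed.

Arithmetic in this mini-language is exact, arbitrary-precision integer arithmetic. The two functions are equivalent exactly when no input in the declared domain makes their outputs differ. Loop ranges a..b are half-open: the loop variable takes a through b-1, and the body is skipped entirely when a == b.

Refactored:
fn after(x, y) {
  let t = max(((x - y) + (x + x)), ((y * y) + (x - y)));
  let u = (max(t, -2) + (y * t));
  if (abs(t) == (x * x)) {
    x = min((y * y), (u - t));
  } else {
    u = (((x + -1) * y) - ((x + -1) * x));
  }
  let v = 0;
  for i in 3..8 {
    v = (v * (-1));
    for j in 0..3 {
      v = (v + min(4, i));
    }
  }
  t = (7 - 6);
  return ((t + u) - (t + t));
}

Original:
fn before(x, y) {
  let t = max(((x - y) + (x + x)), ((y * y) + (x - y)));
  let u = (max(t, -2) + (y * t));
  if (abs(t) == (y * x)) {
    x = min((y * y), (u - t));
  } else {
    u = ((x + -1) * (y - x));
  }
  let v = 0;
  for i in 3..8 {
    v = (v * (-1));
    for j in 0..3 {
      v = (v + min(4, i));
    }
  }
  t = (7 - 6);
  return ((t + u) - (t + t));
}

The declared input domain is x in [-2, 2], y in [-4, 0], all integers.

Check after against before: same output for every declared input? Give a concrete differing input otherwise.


The rewrite breaks on x=-1, y=0, where the results are -3 and -2.
before: t = -1; u = -1; (abs(t) == (y * x)) -> false; u = -2; v = 0; [i=3]; v = 0; [j=0]; v = 3; [j=1]; v = 6; [j=2]; v = 9; [i=4]; v = -9; [j=0]; v = -5; [j=1]; v = -1; [j=2]; v = 3; [i=5]; v = -3; [j=0]; v = 1; [j=1]; v = 5; [j=2]; v = 9; [i=6]; v = -9; [j=0]; v = -5; [j=1]; v = -1; [j=2]; v = 3; [i=7]; v = -3; [j=0]; v = 1; [j=1]; v = 5; [j=2]; v = 9; t = 1; return -3
after: t = -1; u = -1; (abs(t) == (x * x)) -> true; x = 0; v = 0; [i=3]; v = 0; [j=0]; v = 3; [j=1]; v = 6; [j=2]; v = 9; [i=4]; v = -9; [j=0]; v = -5; [j=1]; v = -1; [j=2]; v = 3; [i=5]; v = -3; [j=0]; v = 1; [j=1]; v = 5; [j=2]; v = 9; [i=6]; v = -9; [j=0]; v = -5; [j=1]; v = -1; [j=2]; v = 3; [i=7]; v = -3; [j=0]; v = 1; [j=1]; v = 5; [j=2]; v = 9; t = 1; return -2
verdict: not equivalent; witness: x=-1, y=0


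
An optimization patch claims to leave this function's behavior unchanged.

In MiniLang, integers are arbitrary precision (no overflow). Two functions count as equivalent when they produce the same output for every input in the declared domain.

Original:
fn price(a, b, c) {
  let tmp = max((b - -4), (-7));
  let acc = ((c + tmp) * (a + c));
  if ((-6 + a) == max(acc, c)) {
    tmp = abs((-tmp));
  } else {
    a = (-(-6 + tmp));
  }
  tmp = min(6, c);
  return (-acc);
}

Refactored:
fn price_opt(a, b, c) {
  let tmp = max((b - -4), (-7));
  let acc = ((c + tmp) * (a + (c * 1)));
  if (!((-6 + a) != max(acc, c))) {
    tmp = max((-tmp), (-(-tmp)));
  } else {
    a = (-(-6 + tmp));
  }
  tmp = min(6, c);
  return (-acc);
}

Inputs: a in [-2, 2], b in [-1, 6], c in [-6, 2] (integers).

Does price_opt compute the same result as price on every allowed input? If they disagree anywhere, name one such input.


Comparing the listings, the differences include: boolean connective usage differs; comparison usage differs; min/max/abs usage differs; arithmetic usage differs; constant usage differs.
As a probe, take a=-1, b=-1, c=-3: price runs tmp becomes 3; next acc becomes 0; next ((-6 + a) == max(acc, c)) evaluates to false; next a becomes 3; next tmp becomes -3; next final value 0; price_opt runs tmp becomes 3; next acc becomes 0; next (!((-6 + a) != max(acc, c))) evaluates to false; next a becomes 3; next tmp becomes -3; next final value 0; both end at 0.
Every one of the 360 inputs gives matching results.
verdict: equivalent


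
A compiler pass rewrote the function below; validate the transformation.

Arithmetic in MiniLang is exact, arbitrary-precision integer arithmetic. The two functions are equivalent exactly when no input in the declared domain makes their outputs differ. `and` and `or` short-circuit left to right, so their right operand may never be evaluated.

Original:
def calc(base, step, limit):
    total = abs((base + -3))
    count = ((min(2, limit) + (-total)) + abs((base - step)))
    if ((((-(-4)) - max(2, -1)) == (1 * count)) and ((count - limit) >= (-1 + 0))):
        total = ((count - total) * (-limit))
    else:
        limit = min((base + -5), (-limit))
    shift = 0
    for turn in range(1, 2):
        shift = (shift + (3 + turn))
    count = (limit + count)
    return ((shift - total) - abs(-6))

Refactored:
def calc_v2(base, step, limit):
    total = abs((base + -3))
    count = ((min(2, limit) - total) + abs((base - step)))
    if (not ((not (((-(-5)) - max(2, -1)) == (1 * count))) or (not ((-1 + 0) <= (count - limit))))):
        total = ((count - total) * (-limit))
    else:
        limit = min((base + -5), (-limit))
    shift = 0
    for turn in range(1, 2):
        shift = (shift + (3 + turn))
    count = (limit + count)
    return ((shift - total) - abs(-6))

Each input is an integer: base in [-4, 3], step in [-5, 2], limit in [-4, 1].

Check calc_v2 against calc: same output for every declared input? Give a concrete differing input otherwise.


Take base=0, step=-5, limit=0.
calc: total := 3 | count := 2 | ((((-(-4)) - max(2, -1)) == (1 * count)) and ((count - limit) >= (-1 + 0))): true | total := 0 | shift := 0 | iter turn=1: | shift := 4 | count := 2 | result -2
calc_v2: total := 3 | count := 2 | (not ((not (((-(-5)) - max(2, -1)) == (1 * count))) or (not ((-1 + 0) <= (count - limit))))): false | limit := -5 | shift := 0 | iter turn=1: | shift := 4 | count := -3 | result -5
-2 and -5 differ, so these are not the same function on this domain.
verdict: not equivalent; witness: base=0, step=-5, limit=0


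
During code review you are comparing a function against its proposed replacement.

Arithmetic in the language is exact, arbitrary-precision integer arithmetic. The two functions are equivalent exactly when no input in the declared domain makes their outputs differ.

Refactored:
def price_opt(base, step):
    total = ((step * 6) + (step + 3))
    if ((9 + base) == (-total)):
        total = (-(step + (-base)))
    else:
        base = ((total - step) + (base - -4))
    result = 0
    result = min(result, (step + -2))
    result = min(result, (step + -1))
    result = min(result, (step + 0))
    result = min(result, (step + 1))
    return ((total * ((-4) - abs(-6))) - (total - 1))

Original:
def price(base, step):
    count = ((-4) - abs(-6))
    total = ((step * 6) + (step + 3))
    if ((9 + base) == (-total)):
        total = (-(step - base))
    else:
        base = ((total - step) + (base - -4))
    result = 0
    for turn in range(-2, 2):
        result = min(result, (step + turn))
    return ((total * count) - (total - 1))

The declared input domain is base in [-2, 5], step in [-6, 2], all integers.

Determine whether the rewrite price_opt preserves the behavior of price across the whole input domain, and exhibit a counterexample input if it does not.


Although constant usage differs, min/max/abs usage differs, loop structure differs, local variable names differ, arithmetic usage differs, statement counts differ, 72/72 inputs agree.
verdict: equivalent


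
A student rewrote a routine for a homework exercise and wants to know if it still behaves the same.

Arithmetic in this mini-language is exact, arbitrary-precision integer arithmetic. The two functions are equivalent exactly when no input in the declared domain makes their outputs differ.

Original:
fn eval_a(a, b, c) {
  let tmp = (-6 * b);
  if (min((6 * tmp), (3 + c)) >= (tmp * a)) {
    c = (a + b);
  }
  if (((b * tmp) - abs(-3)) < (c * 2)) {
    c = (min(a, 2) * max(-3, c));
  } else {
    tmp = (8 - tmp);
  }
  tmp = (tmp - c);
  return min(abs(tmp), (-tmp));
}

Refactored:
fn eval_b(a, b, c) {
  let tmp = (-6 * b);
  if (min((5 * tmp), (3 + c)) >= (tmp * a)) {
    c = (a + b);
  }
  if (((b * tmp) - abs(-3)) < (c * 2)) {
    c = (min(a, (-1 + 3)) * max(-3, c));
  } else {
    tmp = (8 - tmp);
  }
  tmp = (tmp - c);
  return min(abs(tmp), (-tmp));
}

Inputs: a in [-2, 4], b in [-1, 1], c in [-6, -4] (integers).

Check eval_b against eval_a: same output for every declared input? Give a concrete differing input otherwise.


The edit looks behavioral (`6` became `5`), but over these ranges it never changes the outcome.
One worked example (a=4, b=0, c=-5) — eval_a: tmp = 0; (min((6 * tmp), (3 + c)) >= (tmp * a)) -> false; (((b * tmp) - abs(-3)) < (c * 2)) -> false; tmp = 8; tmp = 13; return -13; eval_b: tmp = 0; (min((5 * tmp), (3 + c)) >= (tmp * a)) -> false; (((b * tmp) - abs(-3)) < (c * 2)) -> false; tmp = 8; tmp = 13; return -13; agreement on -13.
Checked all 63 inputs in the declared domain: the outputs agree on every one.
verdict: equivalent


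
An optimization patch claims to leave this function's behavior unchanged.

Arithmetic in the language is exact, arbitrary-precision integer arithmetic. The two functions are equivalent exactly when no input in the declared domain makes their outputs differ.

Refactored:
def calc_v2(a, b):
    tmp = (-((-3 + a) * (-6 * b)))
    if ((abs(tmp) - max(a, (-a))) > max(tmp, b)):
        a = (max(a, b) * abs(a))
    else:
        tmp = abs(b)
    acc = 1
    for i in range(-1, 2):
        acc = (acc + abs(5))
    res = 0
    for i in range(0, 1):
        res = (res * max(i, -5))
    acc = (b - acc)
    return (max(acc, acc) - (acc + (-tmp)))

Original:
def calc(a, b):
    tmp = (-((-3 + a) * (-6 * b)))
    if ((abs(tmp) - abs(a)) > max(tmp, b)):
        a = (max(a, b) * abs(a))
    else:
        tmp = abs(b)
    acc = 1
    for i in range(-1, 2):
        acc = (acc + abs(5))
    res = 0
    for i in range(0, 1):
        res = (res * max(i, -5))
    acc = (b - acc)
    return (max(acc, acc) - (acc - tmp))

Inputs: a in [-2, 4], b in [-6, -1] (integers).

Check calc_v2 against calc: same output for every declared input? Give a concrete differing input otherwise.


Reading the diff, among the changes: arithmetic usage differs, and min/max/abs usage differs.
Tracing a=-2, b=-3: calc: tmp = 90; ((abs(tmp) - abs(a)) > max(tmp, b)) -> false; tmp = 3; acc = 1; [i=-1]; acc = 6; [i=0]; acc = 11; [i=1]; acc = 16; res = 0; [i=0]; res = 0; acc = -19; return 3 | calc_v2: tmp = 90; ((abs(tmp) - max(a, (-a))) > max(tmp, b)) -> false; tmp = 3; acc = 1; [i=-1]; acc = 6; [i=0]; acc = 11; [i=1]; acc = 16; res = 0; [i=0]; res = 0; acc = -19; return 3 — matching result 3.
Sweeping the whole domain (42 inputs) finds no disagreement.
verdict: equivalent


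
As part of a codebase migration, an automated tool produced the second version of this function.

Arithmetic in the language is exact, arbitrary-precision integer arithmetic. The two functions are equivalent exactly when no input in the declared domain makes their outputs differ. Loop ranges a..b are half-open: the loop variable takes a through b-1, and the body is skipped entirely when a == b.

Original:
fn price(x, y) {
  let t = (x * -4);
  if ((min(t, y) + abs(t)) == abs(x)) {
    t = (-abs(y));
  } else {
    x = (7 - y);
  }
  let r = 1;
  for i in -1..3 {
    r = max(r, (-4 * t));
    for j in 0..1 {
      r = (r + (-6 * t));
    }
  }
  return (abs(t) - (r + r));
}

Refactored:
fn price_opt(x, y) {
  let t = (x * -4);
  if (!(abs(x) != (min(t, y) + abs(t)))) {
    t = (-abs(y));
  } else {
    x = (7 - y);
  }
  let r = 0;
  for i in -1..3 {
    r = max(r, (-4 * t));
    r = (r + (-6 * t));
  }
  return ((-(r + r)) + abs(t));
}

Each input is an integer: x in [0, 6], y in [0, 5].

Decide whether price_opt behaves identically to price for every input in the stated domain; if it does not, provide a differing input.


There is a counterexample at x=0, y=0: -2 on one side, 0 on the other.
price: t becomes 0; next ((min(t, y) + abs(t)) == abs(x)) evaluates to true; next t becomes 0; next r becomes 1; next at i=-1:; next r becomes 1; next at j=0:; next r becomes 1; next at i=0:; next r becomes 1; next at j=0:; next r becomes 1; next at i=1:; next r becomes 1; next at j=0:; next r becomes 1; next at i=2:; next r becomes 1; next at j=0:; next r becomes 1; next final value -2
price_opt: t becomes 0; next (!(abs(x) != (min(t, y) + abs(t)))) evaluates to true; next t becomes 0; next r becomes 0; next at i=-1:; next r becomes 0; next r becomes 0; next at i=0:; next r becomes 0; next r becomes 0; next at i=1:; next r becomes 0; next r becomes 0; next at i=2:; next r becomes 0; next r becomes 0; next final value 0
verdict: not equivalent; witness: x=0, y=0


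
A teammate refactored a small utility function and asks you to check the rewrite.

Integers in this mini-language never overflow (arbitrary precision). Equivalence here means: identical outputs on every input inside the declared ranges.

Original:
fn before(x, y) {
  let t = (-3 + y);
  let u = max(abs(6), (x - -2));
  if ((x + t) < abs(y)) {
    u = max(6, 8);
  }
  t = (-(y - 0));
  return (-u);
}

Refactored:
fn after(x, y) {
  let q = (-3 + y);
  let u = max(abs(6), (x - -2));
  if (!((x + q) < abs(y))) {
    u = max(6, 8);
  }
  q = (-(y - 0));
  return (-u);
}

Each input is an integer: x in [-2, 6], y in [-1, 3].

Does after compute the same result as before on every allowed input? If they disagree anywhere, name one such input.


x=-2, y=-1 yields -8 from before but -6 from after.
verdict: not equivalent; witness: x=-2, y=-1


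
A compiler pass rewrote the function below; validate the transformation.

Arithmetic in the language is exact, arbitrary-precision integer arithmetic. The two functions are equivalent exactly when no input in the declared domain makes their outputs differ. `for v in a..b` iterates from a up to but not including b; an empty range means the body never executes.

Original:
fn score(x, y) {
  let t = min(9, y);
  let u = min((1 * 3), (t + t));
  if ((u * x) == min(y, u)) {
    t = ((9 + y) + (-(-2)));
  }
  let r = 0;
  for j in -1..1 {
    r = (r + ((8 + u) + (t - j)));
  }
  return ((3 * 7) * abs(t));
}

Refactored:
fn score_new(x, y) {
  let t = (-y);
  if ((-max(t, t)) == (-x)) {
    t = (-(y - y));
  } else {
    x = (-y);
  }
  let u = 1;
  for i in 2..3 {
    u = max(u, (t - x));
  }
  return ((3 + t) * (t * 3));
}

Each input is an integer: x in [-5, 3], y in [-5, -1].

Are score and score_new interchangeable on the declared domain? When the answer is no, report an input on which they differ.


Not equivalent: x=-5, y=-5 separates them (105 vs 120).
score: t = -5; u = -10; ((u * x) == min(y, u)) -> false; r = 0; [j=-1]; r = -6; [j=0]; r = -13; return 105
score_new: t = 5; ((-max(t, t)) == (-x)) -> false; x = 5; u = 1; [i=2]; u = 1; return 120
verdict: not equivalent; witness: x=-5, y=-5


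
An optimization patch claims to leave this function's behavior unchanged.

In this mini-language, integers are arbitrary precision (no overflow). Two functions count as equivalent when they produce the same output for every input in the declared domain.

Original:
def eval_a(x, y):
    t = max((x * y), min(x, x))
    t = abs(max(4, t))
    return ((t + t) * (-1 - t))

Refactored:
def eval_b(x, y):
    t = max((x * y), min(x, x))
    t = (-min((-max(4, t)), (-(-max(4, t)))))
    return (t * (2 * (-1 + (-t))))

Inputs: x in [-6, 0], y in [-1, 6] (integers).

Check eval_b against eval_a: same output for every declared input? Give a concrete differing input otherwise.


Although constant usage differs, plus min/max/abs usage differs, plus arithmetic usage differs, 56/56 inputs agree.
verdict: equivalent


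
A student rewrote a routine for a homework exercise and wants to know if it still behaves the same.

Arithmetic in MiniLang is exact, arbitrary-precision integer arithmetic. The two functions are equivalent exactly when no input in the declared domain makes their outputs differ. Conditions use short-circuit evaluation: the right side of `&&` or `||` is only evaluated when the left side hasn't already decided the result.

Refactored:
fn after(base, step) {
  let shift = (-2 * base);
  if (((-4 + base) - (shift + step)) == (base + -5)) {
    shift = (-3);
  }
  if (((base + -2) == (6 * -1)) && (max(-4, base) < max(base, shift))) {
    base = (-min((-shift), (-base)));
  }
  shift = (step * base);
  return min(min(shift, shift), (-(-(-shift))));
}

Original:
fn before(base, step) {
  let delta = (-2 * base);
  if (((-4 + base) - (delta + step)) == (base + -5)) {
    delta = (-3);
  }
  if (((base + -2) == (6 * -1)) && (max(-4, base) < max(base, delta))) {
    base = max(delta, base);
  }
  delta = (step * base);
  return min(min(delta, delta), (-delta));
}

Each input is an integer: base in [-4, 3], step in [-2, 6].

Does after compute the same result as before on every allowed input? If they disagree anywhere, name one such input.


Equivalent — the differences include min/max/abs usage differs, local variable names differ, yet no declared input distinguishes the two.
As a probe, take base=2, step=2: before runs delta=-4, then (((-4 + base) - (delta + step)) == (base + -5)) is false, then (((base + -2) == (6 * -1)) && (max(-4, base) < max(base, delta))) is false, then delta=4, then returns -4; after runs shift=-4, then (((-4 + base) - (shift + step)) == (base + -5)) is false, then (((base + -2) == (6 * -1)) && (max(-4, base) < max(base, shift))) is false, then shift=4, then returns -4; both end at -4.
Checked all 72 inputs in the declared domain: the outputs agree on every one.
verdict: equivalent


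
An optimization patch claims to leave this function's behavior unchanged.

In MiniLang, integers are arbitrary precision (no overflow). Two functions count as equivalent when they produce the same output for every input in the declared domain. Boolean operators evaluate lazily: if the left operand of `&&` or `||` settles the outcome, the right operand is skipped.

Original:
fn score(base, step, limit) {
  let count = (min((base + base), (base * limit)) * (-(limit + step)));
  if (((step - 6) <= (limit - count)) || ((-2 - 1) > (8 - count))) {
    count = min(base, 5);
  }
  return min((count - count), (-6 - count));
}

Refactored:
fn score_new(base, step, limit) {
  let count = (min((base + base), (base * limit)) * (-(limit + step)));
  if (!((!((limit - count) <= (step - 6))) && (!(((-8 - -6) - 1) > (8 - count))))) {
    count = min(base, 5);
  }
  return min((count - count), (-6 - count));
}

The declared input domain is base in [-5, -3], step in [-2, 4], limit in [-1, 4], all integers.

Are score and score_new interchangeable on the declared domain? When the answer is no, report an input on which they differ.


On input base=-5, step=-2, limit=-1, score returns -1 while score_new returns 0.
verdict: not equivalent; witness: base=-5, step=-2, limit=-1


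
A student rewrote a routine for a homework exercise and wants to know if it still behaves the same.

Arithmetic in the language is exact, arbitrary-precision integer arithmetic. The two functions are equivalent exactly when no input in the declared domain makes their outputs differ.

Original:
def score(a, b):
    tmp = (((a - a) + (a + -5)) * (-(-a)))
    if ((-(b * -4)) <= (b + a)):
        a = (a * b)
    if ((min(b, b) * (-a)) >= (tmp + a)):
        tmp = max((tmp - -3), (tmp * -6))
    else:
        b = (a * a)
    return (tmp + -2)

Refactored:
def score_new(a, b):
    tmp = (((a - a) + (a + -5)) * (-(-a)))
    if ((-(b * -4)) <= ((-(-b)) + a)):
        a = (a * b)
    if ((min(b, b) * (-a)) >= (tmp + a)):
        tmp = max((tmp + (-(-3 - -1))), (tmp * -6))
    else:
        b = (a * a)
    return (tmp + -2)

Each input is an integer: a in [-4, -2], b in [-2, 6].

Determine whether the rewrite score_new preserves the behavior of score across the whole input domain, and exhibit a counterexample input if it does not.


Run the pair on a=-2, b=6.
score: tmp := 14 | ((-(b * -4)) <= (b + a)): false | ((min(b, b) * (-a)) >= (tmp + a)): true | tmp := 17 | result 15
score_new: tmp := 14 | ((-(b * -4)) <= ((-(-b)) + a)): false | ((min(b, b) * (-a)) >= (tmp + a)): true | tmp := 16 | result 14
15 against 14: the behavior changed.
verdict: not equivalent; witness: a=-2, b=6


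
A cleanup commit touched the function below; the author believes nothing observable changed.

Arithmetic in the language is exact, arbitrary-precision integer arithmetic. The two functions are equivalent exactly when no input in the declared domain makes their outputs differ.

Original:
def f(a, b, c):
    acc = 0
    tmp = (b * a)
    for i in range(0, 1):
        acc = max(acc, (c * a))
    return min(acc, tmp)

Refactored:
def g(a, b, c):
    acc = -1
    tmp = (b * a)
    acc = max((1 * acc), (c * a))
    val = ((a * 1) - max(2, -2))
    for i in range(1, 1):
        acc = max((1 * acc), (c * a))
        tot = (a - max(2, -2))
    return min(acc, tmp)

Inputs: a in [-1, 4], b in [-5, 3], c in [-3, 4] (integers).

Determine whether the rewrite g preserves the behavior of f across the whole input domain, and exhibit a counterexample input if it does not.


The rewrite breaks on a=-1, b=-5, c=1, where the results are 0 and -1.
f: acc := 0 | tmp := 5 | iter i=0: | acc := 0 | result 0
g: acc := -1 | tmp := 5 | acc := -1 | val := -3 | loop over i: empty range | result -1
verdict: not equivalent; witness: a=-1, b=-5, c=1


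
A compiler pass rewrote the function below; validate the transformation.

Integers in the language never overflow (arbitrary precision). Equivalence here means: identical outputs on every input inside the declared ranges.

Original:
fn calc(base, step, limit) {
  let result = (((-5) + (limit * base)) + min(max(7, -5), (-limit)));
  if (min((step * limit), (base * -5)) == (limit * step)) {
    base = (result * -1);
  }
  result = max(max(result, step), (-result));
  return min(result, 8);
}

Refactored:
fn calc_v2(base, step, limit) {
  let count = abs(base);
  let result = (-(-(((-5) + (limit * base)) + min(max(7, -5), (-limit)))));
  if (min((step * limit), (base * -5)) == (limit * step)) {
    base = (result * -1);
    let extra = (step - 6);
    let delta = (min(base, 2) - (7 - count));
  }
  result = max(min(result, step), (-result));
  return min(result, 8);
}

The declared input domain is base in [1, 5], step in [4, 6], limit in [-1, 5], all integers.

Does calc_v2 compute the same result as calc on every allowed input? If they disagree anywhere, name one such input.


Consider the input base=1, step=6, limit=-1.
calc: result becomes -5; next (min((step * limit), (base * -5)) == (limit * step)) evaluates to true; next base becomes 5; next result becomes 6; next final value 6
calc_v2: count becomes 1; next result becomes -5; next (min((step * limit), (base * -5)) == (limit * step)) evaluates to true; next base becomes 5; next extra becomes 0; next delta becomes -4; next result becomes 5; next final value 5
6 != 5, so the rewrite changes behavior.
verdict: not equivalent; witness: base=1, step=6, limit=-1


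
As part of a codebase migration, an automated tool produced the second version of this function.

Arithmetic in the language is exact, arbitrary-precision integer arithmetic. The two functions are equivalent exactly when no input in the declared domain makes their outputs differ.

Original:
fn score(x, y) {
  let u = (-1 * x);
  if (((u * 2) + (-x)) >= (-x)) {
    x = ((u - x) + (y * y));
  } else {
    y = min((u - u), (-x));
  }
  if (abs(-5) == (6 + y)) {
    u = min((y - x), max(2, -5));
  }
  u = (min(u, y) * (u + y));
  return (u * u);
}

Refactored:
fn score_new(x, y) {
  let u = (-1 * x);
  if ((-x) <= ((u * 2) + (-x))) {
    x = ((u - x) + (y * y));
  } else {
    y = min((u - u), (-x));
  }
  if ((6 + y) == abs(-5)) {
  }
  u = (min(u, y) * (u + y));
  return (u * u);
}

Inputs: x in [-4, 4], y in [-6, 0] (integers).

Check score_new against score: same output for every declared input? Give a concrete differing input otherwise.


There is a counterexample at x=-4, y=-1: 12100 on one side, 9 on the other.
score: u := 4 | (((u * 2) + (-x)) >= (-x)): true | x := 9 | (abs(-5) == (6 + y)): true | u := -10 | u := 110 | result 12100
score_new: u := 4 | ((-x) <= ((u * 2) + (-x))): true | x := 9 | ((6 + y) == abs(-5)): true | u := -3 | result 9
verdict: not equivalent; witness: x=-4, y=-1


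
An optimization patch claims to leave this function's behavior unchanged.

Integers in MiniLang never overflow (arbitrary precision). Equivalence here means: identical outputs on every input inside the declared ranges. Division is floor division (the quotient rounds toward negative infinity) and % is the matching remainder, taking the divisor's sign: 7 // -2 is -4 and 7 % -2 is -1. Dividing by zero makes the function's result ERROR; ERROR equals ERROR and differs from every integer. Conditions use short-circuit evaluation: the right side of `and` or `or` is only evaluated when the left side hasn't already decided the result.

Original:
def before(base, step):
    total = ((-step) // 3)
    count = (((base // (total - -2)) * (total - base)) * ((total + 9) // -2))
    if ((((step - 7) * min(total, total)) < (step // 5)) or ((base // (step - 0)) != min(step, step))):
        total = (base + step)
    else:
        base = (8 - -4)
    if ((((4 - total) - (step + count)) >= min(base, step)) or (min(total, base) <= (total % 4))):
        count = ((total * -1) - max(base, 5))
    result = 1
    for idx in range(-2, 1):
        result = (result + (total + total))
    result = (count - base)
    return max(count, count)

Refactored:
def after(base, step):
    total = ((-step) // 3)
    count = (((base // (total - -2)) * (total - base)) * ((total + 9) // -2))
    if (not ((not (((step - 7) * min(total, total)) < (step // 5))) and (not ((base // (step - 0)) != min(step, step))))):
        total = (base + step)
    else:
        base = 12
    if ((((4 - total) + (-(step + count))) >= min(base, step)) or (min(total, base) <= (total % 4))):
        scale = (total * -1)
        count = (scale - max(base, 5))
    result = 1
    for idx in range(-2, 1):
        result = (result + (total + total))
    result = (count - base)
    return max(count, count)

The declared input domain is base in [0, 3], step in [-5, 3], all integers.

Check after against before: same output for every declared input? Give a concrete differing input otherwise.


The two are interchangeable: statement counts differ; arithmetic usage differs; constant usage differs; local variable names differ; boolean connective usage differs, and every declared input agrees.
One worked example (base=0, step=-5) — before: total becomes 1; next count becomes 0; next ((((step - 7) * min(total, total)) < (step // 5)) or ((base // (step - 0)) != min(step, step))) evaluates to true; next total becomes -5; next ((((4 - total) - (step + count)) >= min(base, step)) or (min(total, base) <= (total % 4))) evaluates to true; next count becomes 0; next result becomes 1; next at idx=-2:; next result becomes -9; next at idx=-1:; next result becomes -19; next at idx=0:; next result becomes -29; next result becomes 0; next final value 0; after: total becomes 1; next count becomes 0; next (not ((not (((step - 7) * min(total, total)) < (step // 5))) and (not ((base // (step - 0)) != min(step, step))))) evaluates to true; next total becomes -5; next ((((4 - total) + (-(step + count))) >= min(base, step)) or (min(total, base) <= (total % 4))) evaluates to true; next scale becomes 5; next count becomes 0; next result becomes 1; next at idx=-2:; next result becomes -9; next at idx=-1:; next result becomes -19; next at idx=0:; next result becomes -29; next result becomes 0; next final value 0; agreement on 0.
An exhaustive pass over the 36 declared inputs shows identical outputs.
verdict: equivalent


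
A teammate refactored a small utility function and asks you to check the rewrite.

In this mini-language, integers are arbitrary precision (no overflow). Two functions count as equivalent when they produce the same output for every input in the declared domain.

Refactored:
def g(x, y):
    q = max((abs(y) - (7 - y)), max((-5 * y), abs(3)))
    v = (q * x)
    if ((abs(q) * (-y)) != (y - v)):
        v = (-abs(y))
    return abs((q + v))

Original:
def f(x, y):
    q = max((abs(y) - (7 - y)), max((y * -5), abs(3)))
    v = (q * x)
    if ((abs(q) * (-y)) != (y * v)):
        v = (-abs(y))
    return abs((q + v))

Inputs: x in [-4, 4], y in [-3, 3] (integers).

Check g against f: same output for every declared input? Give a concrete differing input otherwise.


At x=-4, y=0: f gives 9, g gives 3.
verdict: not equivalent; witness: x=-4, y=0
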